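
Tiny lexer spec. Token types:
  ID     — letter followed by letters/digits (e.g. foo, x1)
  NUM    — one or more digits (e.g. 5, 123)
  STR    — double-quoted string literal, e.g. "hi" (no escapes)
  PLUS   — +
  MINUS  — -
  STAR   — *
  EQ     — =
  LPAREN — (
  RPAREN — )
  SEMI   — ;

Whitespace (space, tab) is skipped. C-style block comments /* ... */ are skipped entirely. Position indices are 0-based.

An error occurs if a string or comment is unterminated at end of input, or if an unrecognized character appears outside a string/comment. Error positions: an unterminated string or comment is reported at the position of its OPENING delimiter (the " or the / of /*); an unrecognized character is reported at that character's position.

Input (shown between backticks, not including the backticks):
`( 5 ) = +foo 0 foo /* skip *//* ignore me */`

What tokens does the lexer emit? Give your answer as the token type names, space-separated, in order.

pos=0: emit LPAREN '('
pos=2: emit NUM '5' (now at pos=3)
pos=4: emit RPAREN ')'
pos=6: emit EQ '='
pos=8: emit PLUS '+'
pos=9: emit ID 'foo' (now at pos=12)
pos=13: emit NUM '0' (now at pos=14)
pos=15: emit ID 'foo' (now at pos=18)
pos=19: enter COMMENT mode (saw '/*')
exit COMMENT mode (now at pos=29)
pos=29: enter COMMENT mode (saw '/*')
exit COMMENT mode (now at pos=44)
DONE. 8 tokens: [LPAREN, NUM, RPAREN, EQ, PLUS, ID, NUM, ID]

Answer: LPAREN NUM RPAREN EQ PLUS ID NUM ID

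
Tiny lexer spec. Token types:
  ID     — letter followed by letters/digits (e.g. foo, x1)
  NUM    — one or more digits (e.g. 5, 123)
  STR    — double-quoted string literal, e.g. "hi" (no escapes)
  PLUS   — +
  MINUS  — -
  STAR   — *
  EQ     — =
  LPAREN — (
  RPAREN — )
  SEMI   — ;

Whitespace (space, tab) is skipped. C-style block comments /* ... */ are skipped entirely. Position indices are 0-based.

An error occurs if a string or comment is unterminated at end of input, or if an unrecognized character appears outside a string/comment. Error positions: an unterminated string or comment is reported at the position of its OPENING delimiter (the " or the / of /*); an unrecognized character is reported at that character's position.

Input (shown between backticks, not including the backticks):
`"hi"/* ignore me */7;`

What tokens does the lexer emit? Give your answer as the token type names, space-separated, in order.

pos=0: enter STRING mode
pos=0: emit STR "hi" (now at pos=4)
pos=4: enter COMMENT mode (saw '/*')
exit COMMENT mode (now at pos=19)
pos=19: emit NUM '7' (now at pos=20)
pos=20: emit SEMI ';'
DONE. 3 tokens: [STR, NUM, SEMI]

Answer: STR NUM SEMI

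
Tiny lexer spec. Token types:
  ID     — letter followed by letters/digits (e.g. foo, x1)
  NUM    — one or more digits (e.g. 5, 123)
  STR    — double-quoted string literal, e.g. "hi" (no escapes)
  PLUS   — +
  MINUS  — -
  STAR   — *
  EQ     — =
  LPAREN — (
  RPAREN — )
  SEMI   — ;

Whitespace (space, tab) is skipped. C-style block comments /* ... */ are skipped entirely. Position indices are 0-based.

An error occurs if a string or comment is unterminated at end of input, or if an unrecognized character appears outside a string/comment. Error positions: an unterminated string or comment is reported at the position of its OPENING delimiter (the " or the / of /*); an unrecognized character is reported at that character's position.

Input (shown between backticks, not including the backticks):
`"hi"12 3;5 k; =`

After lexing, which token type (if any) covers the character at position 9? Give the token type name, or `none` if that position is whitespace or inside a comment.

pos=0: enter STRING mode
pos=0: emit STR "hi" (now at pos=4)
pos=4: emit NUM '12' (now at pos=6)
pos=7: emit NUM '3' (now at pos=8)
pos=8: emit SEMI ';'
pos=9: emit NUM '5' (now at pos=10)
pos=11: emit ID 'k' (now at pos=12)
pos=12: emit SEMI ';'
pos=14: emit EQ '='
DONE. 8 tokens: [STR, NUM, NUM, SEMI, NUM, ID, SEMI, EQ]
Position 9: char is '5' -> NUM

Answer: NUM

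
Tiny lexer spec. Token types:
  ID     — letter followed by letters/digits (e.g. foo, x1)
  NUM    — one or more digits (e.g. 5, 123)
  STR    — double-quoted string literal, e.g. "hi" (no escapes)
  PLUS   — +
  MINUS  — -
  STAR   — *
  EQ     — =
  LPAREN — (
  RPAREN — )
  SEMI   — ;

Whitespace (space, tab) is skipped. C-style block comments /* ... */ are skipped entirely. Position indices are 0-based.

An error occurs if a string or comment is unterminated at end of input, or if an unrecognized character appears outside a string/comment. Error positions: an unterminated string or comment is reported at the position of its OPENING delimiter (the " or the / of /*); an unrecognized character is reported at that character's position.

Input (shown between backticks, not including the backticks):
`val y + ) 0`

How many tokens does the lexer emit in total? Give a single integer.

Answer: 5

Derivation:
pos=0: emit ID 'val' (now at pos=3)
pos=4: emit ID 'y' (now at pos=5)
pos=6: emit PLUS '+'
pos=8: emit RPAREN ')'
pos=10: emit NUM '0' (now at pos=11)
DONE. 5 tokens: [ID, ID, PLUS, RPAREN, NUM]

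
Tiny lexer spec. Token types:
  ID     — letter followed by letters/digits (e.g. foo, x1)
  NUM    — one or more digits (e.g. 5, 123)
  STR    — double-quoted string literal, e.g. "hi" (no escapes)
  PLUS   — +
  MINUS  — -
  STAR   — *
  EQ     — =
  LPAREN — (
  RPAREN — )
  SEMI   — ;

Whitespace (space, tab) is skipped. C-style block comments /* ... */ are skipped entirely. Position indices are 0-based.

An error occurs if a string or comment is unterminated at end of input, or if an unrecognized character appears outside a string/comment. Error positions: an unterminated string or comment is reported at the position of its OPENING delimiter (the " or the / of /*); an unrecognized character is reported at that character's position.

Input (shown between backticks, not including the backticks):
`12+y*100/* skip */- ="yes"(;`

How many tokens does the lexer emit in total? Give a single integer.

pos=0: emit NUM '12' (now at pos=2)
pos=2: emit PLUS '+'
pos=3: emit ID 'y' (now at pos=4)
pos=4: emit STAR '*'
pos=5: emit NUM '100' (now at pos=8)
pos=8: enter COMMENT mode (saw '/*')
exit COMMENT mode (now at pos=18)
pos=18: emit MINUS '-'
pos=20: emit EQ '='
pos=21: enter STRING mode
pos=21: emit STR "yes" (now at pos=26)
pos=26: emit LPAREN '('
pos=27: emit SEMI ';'
DONE. 10 tokens: [NUM, PLUS, ID, STAR, NUM, MINUS, EQ, STR, LPAREN, SEMI]

Answer: 10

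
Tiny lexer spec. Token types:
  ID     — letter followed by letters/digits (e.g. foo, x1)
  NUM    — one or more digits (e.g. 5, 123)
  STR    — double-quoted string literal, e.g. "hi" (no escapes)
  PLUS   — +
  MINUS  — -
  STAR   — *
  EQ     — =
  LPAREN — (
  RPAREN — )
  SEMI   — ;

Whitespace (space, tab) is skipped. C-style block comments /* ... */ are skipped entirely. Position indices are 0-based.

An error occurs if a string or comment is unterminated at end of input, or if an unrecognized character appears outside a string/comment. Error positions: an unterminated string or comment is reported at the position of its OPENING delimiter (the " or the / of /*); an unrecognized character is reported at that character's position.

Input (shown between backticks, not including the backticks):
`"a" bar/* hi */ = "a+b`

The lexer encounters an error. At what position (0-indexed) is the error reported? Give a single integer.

Answer: 18

Derivation:
pos=0: enter STRING mode
pos=0: emit STR "a" (now at pos=3)
pos=4: emit ID 'bar' (now at pos=7)
pos=7: enter COMMENT mode (saw '/*')
exit COMMENT mode (now at pos=15)
pos=16: emit EQ '='
pos=18: enter STRING mode
pos=18: ERROR — unterminated string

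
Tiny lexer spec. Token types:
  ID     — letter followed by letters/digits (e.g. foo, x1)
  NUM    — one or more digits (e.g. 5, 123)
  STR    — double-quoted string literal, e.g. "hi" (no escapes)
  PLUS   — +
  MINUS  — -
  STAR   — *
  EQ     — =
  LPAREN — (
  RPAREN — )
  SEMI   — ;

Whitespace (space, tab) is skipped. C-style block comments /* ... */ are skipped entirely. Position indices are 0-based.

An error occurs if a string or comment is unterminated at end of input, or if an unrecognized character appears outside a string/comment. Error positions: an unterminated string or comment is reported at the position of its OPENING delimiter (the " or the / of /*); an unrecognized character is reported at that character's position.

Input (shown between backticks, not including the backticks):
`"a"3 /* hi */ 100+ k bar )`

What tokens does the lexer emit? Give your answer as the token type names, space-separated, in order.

Answer: STR NUM NUM PLUS ID ID RPAREN

Derivation:
pos=0: enter STRING mode
pos=0: emit STR "a" (now at pos=3)
pos=3: emit NUM '3' (now at pos=4)
pos=5: enter COMMENT mode (saw '/*')
exit COMMENT mode (now at pos=13)
pos=14: emit NUM '100' (now at pos=17)
pos=17: emit PLUS '+'
pos=19: emit ID 'k' (now at pos=20)
pos=21: emit ID 'bar' (now at pos=24)
pos=25: emit RPAREN ')'
DONE. 7 tokens: [STR, NUM, NUM, PLUS, ID, ID, RPAREN]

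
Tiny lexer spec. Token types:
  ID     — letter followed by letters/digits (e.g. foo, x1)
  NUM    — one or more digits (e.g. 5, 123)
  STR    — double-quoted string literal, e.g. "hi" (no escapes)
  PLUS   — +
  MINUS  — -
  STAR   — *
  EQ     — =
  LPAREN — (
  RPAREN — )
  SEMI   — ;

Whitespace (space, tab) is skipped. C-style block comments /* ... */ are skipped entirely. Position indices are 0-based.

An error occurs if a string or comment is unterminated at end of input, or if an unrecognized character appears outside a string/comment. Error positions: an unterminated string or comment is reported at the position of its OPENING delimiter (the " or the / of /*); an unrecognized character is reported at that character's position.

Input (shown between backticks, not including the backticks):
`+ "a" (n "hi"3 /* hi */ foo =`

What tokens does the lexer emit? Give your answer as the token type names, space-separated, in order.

pos=0: emit PLUS '+'
pos=2: enter STRING mode
pos=2: emit STR "a" (now at pos=5)
pos=6: emit LPAREN '('
pos=7: emit ID 'n' (now at pos=8)
pos=9: enter STRING mode
pos=9: emit STR "hi" (now at pos=13)
pos=13: emit NUM '3' (now at pos=14)
pos=15: enter COMMENT mode (saw '/*')
exit COMMENT mode (now at pos=23)
pos=24: emit ID 'foo' (now at pos=27)
pos=28: emit EQ '='
DONE. 8 tokens: [PLUS, STR, LPAREN, ID, STR, NUM, ID, EQ]

Answer: PLUS STR LPAREN ID STR NUM ID EQ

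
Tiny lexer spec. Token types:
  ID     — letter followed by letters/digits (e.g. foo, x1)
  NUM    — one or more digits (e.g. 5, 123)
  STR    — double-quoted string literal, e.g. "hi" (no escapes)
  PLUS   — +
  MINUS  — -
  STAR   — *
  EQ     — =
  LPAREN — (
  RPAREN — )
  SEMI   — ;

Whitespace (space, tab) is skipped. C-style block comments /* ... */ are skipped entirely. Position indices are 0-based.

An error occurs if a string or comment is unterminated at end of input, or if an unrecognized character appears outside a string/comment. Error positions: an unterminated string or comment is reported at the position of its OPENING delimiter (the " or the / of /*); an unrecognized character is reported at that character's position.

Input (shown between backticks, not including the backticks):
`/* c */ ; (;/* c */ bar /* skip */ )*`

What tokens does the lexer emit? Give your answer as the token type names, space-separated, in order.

pos=0: enter COMMENT mode (saw '/*')
exit COMMENT mode (now at pos=7)
pos=8: emit SEMI ';'
pos=10: emit LPAREN '('
pos=11: emit SEMI ';'
pos=12: enter COMMENT mode (saw '/*')
exit COMMENT mode (now at pos=19)
pos=20: emit ID 'bar' (now at pos=23)
pos=24: enter COMMENT mode (saw '/*')
exit COMMENT mode (now at pos=34)
pos=35: emit RPAREN ')'
pos=36: emit STAR '*'
DONE. 6 tokens: [SEMI, LPAREN, SEMI, ID, RPAREN, STAR]

Answer: SEMI LPAREN SEMI ID RPAREN STAR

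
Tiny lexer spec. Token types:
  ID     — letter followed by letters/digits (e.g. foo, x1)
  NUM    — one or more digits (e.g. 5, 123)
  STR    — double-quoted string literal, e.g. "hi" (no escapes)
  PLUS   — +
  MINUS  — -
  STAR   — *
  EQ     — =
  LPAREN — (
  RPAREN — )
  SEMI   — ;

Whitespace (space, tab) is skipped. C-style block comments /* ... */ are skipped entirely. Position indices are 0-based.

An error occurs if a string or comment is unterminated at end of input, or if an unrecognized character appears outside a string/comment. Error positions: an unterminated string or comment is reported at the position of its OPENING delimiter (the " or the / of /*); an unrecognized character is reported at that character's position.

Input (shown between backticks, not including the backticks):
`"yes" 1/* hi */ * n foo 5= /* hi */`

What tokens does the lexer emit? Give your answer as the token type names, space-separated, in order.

Answer: STR NUM STAR ID ID NUM EQ

Derivation:
pos=0: enter STRING mode
pos=0: emit STR "yes" (now at pos=5)
pos=6: emit NUM '1' (now at pos=7)
pos=7: enter COMMENT mode (saw '/*')
exit COMMENT mode (now at pos=15)
pos=16: emit STAR '*'
pos=18: emit ID 'n' (now at pos=19)
pos=20: emit ID 'foo' (now at pos=23)
pos=24: emit NUM '5' (now at pos=25)
pos=25: emit EQ '='
pos=27: enter COMMENT mode (saw '/*')
exit COMMENT mode (now at pos=35)
DONE. 7 tokens: [STR, NUM, STAR, ID, ID, NUM, EQ]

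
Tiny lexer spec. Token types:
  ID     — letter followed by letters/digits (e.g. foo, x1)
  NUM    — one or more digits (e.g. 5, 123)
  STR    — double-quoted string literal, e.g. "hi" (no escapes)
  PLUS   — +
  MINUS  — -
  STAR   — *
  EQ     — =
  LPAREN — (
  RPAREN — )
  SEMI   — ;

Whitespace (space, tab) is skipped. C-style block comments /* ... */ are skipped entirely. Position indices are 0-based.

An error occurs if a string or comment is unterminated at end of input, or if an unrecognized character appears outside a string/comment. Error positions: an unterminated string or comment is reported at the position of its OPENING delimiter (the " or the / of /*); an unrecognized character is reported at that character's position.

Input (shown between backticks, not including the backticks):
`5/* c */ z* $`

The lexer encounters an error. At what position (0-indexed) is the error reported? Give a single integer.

Answer: 12

Derivation:
pos=0: emit NUM '5' (now at pos=1)
pos=1: enter COMMENT mode (saw '/*')
exit COMMENT mode (now at pos=8)
pos=9: emit ID 'z' (now at pos=10)
pos=10: emit STAR '*'
pos=12: ERROR — unrecognized char '$'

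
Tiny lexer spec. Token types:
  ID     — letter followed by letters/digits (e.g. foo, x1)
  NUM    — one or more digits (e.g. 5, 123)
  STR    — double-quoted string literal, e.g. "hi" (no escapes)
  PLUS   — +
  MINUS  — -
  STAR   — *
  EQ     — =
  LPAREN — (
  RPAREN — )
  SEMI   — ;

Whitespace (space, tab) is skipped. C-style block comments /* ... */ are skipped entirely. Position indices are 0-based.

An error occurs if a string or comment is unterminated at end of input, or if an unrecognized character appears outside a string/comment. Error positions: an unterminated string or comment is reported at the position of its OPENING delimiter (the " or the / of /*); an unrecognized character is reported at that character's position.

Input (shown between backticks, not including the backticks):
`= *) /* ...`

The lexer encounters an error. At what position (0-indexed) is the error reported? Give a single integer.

Answer: 5

Derivation:
pos=0: emit EQ '='
pos=2: emit STAR '*'
pos=3: emit RPAREN ')'
pos=5: enter COMMENT mode (saw '/*')
pos=5: ERROR — unterminated comment (reached EOF)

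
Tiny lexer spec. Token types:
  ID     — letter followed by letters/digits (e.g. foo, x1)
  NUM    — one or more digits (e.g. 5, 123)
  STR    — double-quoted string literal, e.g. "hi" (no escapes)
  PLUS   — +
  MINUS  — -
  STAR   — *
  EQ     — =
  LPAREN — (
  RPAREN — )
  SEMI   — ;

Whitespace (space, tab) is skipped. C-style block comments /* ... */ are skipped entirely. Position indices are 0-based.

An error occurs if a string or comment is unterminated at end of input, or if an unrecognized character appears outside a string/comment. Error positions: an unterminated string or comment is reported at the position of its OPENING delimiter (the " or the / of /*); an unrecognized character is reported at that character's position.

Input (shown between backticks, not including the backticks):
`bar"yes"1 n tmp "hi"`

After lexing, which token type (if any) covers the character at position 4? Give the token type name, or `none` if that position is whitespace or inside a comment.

Answer: STR

Derivation:
pos=0: emit ID 'bar' (now at pos=3)
pos=3: enter STRING mode
pos=3: emit STR "yes" (now at pos=8)
pos=8: emit NUM '1' (now at pos=9)
pos=10: emit ID 'n' (now at pos=11)
pos=12: emit ID 'tmp' (now at pos=15)
pos=16: enter STRING mode
pos=16: emit STR "hi" (now at pos=20)
DONE. 6 tokens: [ID, STR, NUM, ID, ID, STR]
Position 4: char is 'y' -> STR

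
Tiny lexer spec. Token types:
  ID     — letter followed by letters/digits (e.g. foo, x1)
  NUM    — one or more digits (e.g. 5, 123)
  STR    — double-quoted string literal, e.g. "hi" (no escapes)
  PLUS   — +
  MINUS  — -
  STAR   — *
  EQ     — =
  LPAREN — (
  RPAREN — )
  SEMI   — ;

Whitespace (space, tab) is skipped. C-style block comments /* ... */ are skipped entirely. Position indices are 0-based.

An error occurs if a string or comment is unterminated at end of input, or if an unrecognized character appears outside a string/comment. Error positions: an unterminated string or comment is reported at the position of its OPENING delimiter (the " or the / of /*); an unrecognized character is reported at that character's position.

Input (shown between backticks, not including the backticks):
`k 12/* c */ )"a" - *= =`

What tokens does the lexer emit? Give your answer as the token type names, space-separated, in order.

pos=0: emit ID 'k' (now at pos=1)
pos=2: emit NUM '12' (now at pos=4)
pos=4: enter COMMENT mode (saw '/*')
exit COMMENT mode (now at pos=11)
pos=12: emit RPAREN ')'
pos=13: enter STRING mode
pos=13: emit STR "a" (now at pos=16)
pos=17: emit MINUS '-'
pos=19: emit STAR '*'
pos=20: emit EQ '='
pos=22: emit EQ '='
DONE. 8 tokens: [ID, NUM, RPAREN, STR, MINUS, STAR, EQ, EQ]

Answer: ID NUM RPAREN STR MINUS STAR EQ EQ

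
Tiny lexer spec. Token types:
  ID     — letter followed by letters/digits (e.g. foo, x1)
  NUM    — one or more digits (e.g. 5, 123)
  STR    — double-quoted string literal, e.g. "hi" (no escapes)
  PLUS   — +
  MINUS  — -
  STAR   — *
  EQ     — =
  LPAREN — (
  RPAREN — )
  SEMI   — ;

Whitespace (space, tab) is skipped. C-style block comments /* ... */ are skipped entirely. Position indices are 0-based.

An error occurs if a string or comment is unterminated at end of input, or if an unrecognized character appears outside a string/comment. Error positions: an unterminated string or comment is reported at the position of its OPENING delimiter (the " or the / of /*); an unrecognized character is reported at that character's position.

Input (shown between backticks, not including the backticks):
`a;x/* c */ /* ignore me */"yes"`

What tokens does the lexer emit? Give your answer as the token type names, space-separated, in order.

Answer: ID SEMI ID STR

Derivation:
pos=0: emit ID 'a' (now at pos=1)
pos=1: emit SEMI ';'
pos=2: emit ID 'x' (now at pos=3)
pos=3: enter COMMENT mode (saw '/*')
exit COMMENT mode (now at pos=10)
pos=11: enter COMMENT mode (saw '/*')
exit COMMENT mode (now at pos=26)
pos=26: enter STRING mode
pos=26: emit STR "yes" (now at pos=31)
DONE. 4 tokens: [ID, SEMI, ID, STR]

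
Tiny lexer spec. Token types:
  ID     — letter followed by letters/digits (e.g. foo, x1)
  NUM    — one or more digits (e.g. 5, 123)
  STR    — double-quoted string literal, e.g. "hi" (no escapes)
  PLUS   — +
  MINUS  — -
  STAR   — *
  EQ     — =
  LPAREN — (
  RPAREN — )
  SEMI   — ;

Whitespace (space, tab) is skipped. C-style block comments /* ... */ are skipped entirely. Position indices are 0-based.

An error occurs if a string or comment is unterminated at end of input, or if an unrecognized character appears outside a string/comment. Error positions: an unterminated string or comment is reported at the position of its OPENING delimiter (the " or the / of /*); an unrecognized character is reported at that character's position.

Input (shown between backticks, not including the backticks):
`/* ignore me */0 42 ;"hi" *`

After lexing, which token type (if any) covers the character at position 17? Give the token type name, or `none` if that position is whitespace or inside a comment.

pos=0: enter COMMENT mode (saw '/*')
exit COMMENT mode (now at pos=15)
pos=15: emit NUM '0' (now at pos=16)
pos=17: emit NUM '42' (now at pos=19)
pos=20: emit SEMI ';'
pos=21: enter STRING mode
pos=21: emit STR "hi" (now at pos=25)
pos=26: emit STAR '*'
DONE. 5 tokens: [NUM, NUM, SEMI, STR, STAR]
Position 17: char is '4' -> NUM

Answer: NUM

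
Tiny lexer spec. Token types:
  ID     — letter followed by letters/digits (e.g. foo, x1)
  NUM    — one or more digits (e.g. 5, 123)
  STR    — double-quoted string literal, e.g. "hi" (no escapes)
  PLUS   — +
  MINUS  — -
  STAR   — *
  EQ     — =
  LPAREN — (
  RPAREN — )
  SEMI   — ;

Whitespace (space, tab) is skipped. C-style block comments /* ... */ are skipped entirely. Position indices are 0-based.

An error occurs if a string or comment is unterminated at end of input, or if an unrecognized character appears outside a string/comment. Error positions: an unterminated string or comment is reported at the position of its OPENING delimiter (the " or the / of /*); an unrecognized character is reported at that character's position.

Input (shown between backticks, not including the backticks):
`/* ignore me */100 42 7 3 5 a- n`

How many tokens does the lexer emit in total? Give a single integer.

pos=0: enter COMMENT mode (saw '/*')
exit COMMENT mode (now at pos=15)
pos=15: emit NUM '100' (now at pos=18)
pos=19: emit NUM '42' (now at pos=21)
pos=22: emit NUM '7' (now at pos=23)
pos=24: emit NUM '3' (now at pos=25)
pos=26: emit NUM '5' (now at pos=27)
pos=28: emit ID 'a' (now at pos=29)
pos=29: emit MINUS '-'
pos=31: emit ID 'n' (now at pos=32)
DONE. 8 tokens: [NUM, NUM, NUM, NUM, NUM, ID, MINUS, ID]

Answer: 8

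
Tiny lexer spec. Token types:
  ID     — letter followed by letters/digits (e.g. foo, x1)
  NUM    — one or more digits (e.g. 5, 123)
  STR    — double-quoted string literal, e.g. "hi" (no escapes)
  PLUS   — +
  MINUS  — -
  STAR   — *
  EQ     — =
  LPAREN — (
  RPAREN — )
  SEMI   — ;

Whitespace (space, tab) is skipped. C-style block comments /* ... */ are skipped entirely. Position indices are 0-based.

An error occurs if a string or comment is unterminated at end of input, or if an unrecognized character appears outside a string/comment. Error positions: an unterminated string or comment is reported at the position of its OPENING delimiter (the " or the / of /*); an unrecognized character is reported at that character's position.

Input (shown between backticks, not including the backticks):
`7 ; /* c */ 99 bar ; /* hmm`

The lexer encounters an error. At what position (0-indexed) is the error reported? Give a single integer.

Answer: 21

Derivation:
pos=0: emit NUM '7' (now at pos=1)
pos=2: emit SEMI ';'
pos=4: enter COMMENT mode (saw '/*')
exit COMMENT mode (now at pos=11)
pos=12: emit NUM '99' (now at pos=14)
pos=15: emit ID 'bar' (now at pos=18)
pos=19: emit SEMI ';'
pos=21: enter COMMENT mode (saw '/*')
pos=21: ERROR — unterminated comment (reached EOF)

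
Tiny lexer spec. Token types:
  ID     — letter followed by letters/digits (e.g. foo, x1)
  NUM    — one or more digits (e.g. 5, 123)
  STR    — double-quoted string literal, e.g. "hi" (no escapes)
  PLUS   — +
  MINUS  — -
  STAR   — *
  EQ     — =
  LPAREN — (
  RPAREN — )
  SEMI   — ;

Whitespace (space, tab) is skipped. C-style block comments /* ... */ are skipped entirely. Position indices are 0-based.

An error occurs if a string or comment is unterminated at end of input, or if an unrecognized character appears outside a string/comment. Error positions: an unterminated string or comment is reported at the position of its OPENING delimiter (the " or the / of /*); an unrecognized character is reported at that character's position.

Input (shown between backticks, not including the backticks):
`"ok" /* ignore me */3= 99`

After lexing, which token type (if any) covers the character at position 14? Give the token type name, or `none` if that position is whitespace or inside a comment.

Answer: none

Derivation:
pos=0: enter STRING mode
pos=0: emit STR "ok" (now at pos=4)
pos=5: enter COMMENT mode (saw '/*')
exit COMMENT mode (now at pos=20)
pos=20: emit NUM '3' (now at pos=21)
pos=21: emit EQ '='
pos=23: emit NUM '99' (now at pos=25)
DONE. 4 tokens: [STR, NUM, EQ, NUM]
Position 14: char is ' ' -> none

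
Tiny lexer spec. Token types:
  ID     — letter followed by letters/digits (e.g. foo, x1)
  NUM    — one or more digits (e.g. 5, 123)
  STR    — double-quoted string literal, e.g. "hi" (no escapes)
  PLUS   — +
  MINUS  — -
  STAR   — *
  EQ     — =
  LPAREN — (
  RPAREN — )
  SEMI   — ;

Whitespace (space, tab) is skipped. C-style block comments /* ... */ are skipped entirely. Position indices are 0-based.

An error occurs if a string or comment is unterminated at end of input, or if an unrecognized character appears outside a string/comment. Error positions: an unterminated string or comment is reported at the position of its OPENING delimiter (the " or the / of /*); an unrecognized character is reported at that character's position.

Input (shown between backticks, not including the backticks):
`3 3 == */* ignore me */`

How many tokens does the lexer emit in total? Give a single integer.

pos=0: emit NUM '3' (now at pos=1)
pos=2: emit NUM '3' (now at pos=3)
pos=4: emit EQ '='
pos=5: emit EQ '='
pos=7: emit STAR '*'
pos=8: enter COMMENT mode (saw '/*')
exit COMMENT mode (now at pos=23)
DONE. 5 tokens: [NUM, NUM, EQ, EQ, STAR]

Answer: 5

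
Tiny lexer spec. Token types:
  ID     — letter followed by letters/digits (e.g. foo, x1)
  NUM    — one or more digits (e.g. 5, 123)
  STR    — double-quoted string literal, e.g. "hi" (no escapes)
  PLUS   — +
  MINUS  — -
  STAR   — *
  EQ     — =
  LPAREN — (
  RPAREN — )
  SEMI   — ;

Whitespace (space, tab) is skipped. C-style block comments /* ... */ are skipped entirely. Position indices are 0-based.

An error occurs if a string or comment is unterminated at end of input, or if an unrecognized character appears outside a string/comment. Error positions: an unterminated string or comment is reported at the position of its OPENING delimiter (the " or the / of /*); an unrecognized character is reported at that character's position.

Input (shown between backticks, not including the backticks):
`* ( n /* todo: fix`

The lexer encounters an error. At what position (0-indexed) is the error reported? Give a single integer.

Answer: 6

Derivation:
pos=0: emit STAR '*'
pos=2: emit LPAREN '('
pos=4: emit ID 'n' (now at pos=5)
pos=6: enter COMMENT mode (saw '/*')
pos=6: ERROR — unterminated comment (reached EOF)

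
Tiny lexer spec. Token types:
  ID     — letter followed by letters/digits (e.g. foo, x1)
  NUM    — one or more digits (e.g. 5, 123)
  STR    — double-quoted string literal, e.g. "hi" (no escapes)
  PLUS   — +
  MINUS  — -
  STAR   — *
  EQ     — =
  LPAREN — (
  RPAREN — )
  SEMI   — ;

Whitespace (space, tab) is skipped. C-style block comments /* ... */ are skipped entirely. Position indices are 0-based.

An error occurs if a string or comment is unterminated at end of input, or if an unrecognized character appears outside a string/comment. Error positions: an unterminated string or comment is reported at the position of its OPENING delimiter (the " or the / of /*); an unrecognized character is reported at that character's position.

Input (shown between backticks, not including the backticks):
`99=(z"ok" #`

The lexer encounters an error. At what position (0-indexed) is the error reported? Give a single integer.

Answer: 10

Derivation:
pos=0: emit NUM '99' (now at pos=2)
pos=2: emit EQ '='
pos=3: emit LPAREN '('
pos=4: emit ID 'z' (now at pos=5)
pos=5: enter STRING mode
pos=5: emit STR "ok" (now at pos=9)
pos=10: ERROR — unrecognized char '#'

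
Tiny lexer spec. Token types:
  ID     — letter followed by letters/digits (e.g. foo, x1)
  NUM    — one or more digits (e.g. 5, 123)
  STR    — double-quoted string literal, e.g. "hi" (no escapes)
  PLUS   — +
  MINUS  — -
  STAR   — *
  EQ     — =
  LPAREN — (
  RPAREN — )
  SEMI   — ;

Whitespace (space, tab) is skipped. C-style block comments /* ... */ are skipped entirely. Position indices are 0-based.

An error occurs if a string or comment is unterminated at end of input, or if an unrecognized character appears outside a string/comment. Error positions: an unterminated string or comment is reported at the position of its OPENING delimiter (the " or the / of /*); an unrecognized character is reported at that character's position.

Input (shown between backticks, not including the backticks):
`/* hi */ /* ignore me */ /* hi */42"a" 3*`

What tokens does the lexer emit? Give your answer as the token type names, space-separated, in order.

Answer: NUM STR NUM STAR

Derivation:
pos=0: enter COMMENT mode (saw '/*')
exit COMMENT mode (now at pos=8)
pos=9: enter COMMENT mode (saw '/*')
exit COMMENT mode (now at pos=24)
pos=25: enter COMMENT mode (saw '/*')
exit COMMENT mode (now at pos=33)
pos=33: emit NUM '42' (now at pos=35)
pos=35: enter STRING mode
pos=35: emit STR "a" (now at pos=38)
pos=39: emit NUM '3' (now at pos=40)
pos=40: emit STAR '*'
DONE. 4 tokens: [NUM, STR, NUM, STAR]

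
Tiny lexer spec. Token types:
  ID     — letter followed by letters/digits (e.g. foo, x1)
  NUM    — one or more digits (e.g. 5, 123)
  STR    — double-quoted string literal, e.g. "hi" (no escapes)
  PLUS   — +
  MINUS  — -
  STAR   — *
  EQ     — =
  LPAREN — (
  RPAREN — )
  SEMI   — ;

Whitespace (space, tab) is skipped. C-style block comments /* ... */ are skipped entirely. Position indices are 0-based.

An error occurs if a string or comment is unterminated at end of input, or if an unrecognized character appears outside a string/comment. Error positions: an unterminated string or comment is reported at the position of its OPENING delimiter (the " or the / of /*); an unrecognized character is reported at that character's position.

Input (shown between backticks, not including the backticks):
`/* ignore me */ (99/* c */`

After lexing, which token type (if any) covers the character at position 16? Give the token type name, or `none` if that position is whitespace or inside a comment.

pos=0: enter COMMENT mode (saw '/*')
exit COMMENT mode (now at pos=15)
pos=16: emit LPAREN '('
pos=17: emit NUM '99' (now at pos=19)
pos=19: enter COMMENT mode (saw '/*')
exit COMMENT mode (now at pos=26)
DONE. 2 tokens: [LPAREN, NUM]
Position 16: char is '(' -> LPAREN

Answer: LPAREN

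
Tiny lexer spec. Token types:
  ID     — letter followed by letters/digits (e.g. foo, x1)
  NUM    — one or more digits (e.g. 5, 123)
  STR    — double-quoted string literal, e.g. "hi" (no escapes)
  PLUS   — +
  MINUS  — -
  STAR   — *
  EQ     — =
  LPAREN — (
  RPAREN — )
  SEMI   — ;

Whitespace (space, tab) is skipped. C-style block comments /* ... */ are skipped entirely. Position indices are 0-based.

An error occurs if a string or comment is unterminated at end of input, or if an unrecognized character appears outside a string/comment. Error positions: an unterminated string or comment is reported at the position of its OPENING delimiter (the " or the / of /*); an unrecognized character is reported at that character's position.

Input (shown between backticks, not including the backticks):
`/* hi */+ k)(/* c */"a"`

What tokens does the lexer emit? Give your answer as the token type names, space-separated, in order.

Answer: PLUS ID RPAREN LPAREN STR

Derivation:
pos=0: enter COMMENT mode (saw '/*')
exit COMMENT mode (now at pos=8)
pos=8: emit PLUS '+'
pos=10: emit ID 'k' (now at pos=11)
pos=11: emit RPAREN ')'
pos=12: emit LPAREN '('
pos=13: enter COMMENT mode (saw '/*')
exit COMMENT mode (now at pos=20)
pos=20: enter STRING mode
pos=20: emit STR "a" (now at pos=23)
DONE. 5 tokens: [PLUS, ID, RPAREN, LPAREN, STR]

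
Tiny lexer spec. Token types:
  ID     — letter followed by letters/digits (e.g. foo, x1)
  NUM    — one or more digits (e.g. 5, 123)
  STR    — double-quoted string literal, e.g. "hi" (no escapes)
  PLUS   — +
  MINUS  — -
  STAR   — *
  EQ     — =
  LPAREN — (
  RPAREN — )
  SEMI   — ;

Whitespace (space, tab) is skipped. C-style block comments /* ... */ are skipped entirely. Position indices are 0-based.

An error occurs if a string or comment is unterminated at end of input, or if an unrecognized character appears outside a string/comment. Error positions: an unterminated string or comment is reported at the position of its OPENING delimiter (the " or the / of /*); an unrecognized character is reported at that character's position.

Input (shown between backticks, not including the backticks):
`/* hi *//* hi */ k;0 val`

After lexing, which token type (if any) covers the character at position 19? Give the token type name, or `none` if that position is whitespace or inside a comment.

pos=0: enter COMMENT mode (saw '/*')
exit COMMENT mode (now at pos=8)
pos=8: enter COMMENT mode (saw '/*')
exit COMMENT mode (now at pos=16)
pos=17: emit ID 'k' (now at pos=18)
pos=18: emit SEMI ';'
pos=19: emit NUM '0' (now at pos=20)
pos=21: emit ID 'val' (now at pos=24)
DONE. 4 tokens: [ID, SEMI, NUM, ID]
Position 19: char is '0' -> NUM

Answer: NUM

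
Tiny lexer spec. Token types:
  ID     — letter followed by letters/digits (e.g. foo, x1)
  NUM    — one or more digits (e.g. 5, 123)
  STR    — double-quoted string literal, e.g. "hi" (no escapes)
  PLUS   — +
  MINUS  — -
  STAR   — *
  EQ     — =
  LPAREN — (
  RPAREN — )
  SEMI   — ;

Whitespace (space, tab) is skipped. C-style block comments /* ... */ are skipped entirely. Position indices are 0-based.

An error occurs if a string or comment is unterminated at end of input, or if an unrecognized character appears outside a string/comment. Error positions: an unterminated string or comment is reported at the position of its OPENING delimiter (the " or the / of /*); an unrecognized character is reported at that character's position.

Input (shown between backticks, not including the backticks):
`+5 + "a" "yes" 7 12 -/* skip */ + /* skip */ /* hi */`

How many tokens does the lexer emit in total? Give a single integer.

pos=0: emit PLUS '+'
pos=1: emit NUM '5' (now at pos=2)
pos=3: emit PLUS '+'
pos=5: enter STRING mode
pos=5: emit STR "a" (now at pos=8)
pos=9: enter STRING mode
pos=9: emit STR "yes" (now at pos=14)
pos=15: emit NUM '7' (now at pos=16)
pos=17: emit NUM '12' (now at pos=19)
pos=20: emit MINUS '-'
pos=21: enter COMMENT mode (saw '/*')
exit COMMENT mode (now at pos=31)
pos=32: emit PLUS '+'
pos=34: enter COMMENT mode (saw '/*')
exit COMMENT mode (now at pos=44)
pos=45: enter COMMENT mode (saw '/*')
exit COMMENT mode (now at pos=53)
DONE. 9 tokens: [PLUS, NUM, PLUS, STR, STR, NUM, NUM, MINUS, PLUS]

Answer: 9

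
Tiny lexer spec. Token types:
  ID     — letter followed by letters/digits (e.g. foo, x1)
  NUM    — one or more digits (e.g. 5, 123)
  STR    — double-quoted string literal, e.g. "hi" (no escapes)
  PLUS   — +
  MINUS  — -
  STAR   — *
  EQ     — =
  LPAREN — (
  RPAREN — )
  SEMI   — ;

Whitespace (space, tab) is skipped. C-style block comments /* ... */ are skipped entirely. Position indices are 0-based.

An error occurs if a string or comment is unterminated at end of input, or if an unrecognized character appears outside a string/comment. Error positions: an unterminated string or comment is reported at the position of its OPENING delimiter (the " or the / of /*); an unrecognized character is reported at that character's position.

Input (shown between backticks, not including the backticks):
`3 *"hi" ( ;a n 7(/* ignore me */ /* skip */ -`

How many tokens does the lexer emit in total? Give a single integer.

pos=0: emit NUM '3' (now at pos=1)
pos=2: emit STAR '*'
pos=3: enter STRING mode
pos=3: emit STR "hi" (now at pos=7)
pos=8: emit LPAREN '('
pos=10: emit SEMI ';'
pos=11: emit ID 'a' (now at pos=12)
pos=13: emit ID 'n' (now at pos=14)
pos=15: emit NUM '7' (now at pos=16)
pos=16: emit LPAREN '('
pos=17: enter COMMENT mode (saw '/*')
exit COMMENT mode (now at pos=32)
pos=33: enter COMMENT mode (saw '/*')
exit COMMENT mode (now at pos=43)
pos=44: emit MINUS '-'
DONE. 10 tokens: [NUM, STAR, STR, LPAREN, SEMI, ID, ID, NUM, LPAREN, MINUS]

Answer: 10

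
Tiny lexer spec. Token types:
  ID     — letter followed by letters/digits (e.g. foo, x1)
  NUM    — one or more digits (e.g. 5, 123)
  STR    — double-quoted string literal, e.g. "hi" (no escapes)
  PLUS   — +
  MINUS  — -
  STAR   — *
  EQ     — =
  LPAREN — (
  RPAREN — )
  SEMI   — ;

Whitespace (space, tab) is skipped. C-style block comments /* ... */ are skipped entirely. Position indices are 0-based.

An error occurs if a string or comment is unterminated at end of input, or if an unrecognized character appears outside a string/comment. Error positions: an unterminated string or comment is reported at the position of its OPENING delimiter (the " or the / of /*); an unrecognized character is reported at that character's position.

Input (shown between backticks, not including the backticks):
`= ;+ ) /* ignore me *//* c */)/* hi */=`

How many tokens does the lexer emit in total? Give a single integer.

pos=0: emit EQ '='
pos=2: emit SEMI ';'
pos=3: emit PLUS '+'
pos=5: emit RPAREN ')'
pos=7: enter COMMENT mode (saw '/*')
exit COMMENT mode (now at pos=22)
pos=22: enter COMMENT mode (saw '/*')
exit COMMENT mode (now at pos=29)
pos=29: emit RPAREN ')'
pos=30: enter COMMENT mode (saw '/*')
exit COMMENT mode (now at pos=38)
pos=38: emit EQ '='
DONE. 6 tokens: [EQ, SEMI, PLUS, RPAREN, RPAREN, EQ]

Answer: 6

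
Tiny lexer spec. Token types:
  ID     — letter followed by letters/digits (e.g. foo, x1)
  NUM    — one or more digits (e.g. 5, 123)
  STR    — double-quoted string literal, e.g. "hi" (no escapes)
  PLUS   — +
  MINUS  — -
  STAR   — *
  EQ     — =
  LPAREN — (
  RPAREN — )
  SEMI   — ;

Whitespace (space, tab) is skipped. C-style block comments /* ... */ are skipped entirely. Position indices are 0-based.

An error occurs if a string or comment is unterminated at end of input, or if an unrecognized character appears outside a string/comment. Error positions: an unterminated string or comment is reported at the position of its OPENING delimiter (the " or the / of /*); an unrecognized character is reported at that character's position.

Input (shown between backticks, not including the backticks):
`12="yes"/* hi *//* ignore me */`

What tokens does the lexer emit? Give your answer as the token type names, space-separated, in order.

pos=0: emit NUM '12' (now at pos=2)
pos=2: emit EQ '='
pos=3: enter STRING mode
pos=3: emit STR "yes" (now at pos=8)
pos=8: enter COMMENT mode (saw '/*')
exit COMMENT mode (now at pos=16)
pos=16: enter COMMENT mode (saw '/*')
exit COMMENT mode (now at pos=31)
DONE. 3 tokens: [NUM, EQ, STR]

Answer: NUM EQ STR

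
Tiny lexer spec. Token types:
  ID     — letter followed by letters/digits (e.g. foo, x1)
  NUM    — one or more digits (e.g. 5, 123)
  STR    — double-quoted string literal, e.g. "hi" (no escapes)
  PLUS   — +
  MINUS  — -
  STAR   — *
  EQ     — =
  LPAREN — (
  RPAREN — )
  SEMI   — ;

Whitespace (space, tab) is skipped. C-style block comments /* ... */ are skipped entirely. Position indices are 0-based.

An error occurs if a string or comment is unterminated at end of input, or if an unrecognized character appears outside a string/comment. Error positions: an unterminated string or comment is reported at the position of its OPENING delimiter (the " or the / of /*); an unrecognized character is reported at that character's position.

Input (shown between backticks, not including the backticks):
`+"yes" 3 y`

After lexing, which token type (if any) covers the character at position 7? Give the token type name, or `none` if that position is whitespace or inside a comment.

Answer: NUM

Derivation:
pos=0: emit PLUS '+'
pos=1: enter STRING mode
pos=1: emit STR "yes" (now at pos=6)
pos=7: emit NUM '3' (now at pos=8)
pos=9: emit ID 'y' (now at pos=10)
DONE. 4 tokens: [PLUS, STR, NUM, ID]
Position 7: char is '3' -> NUM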